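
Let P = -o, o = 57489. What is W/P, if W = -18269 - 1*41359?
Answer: 19876/19163 ≈ 1.0372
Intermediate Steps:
W = -59628 (W = -18269 - 41359 = -59628)
P = -57489 (P = -1*57489 = -57489)
W/P = -59628/(-57489) = -59628*(-1/57489) = 19876/19163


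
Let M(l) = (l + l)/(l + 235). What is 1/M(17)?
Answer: 126/17 ≈ 7.4118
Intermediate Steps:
M(l) = 2*l/(235 + l) (M(l) = (2*l)/(235 + l) = 2*l/(235 + l))
1/M(17) = 1/(2*17/(235 + 17)) = 1/(2*17/252) = 1/(2*17*(1/252)) = 1/(17/126) = 126/17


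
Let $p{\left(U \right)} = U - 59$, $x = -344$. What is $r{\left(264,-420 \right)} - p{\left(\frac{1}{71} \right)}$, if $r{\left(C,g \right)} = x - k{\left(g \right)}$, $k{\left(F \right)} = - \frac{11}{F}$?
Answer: $- \frac{8499901}{29820} \approx -285.04$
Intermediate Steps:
$r{\left(C,g \right)} = -344 + \frac{11}{g}$ ($r{\left(C,g \right)} = -344 - - \frac{11}{g} = -344 + \frac{11}{g}$)
$p{\left(U \right)} = -59 + U$
$r{\left(264,-420 \right)} - p{\left(\frac{1}{71} \right)} = \left(-344 + \frac{11}{-420}\right) - \left(-59 + \frac{1}{71}\right) = \left(-344 + 11 \left(- \frac{1}{420}\right)\right) - \left(-59 + \frac{1}{71}\right) = \left(-344 - \frac{11}{420}\right) - - \frac{4188}{71} = - \frac{144491}{420} + \frac{4188}{71} = - \frac{8499901}{29820}$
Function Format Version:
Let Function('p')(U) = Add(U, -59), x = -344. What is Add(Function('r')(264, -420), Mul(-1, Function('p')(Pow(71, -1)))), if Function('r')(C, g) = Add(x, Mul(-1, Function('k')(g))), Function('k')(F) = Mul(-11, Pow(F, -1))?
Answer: Rational(-8499901, 29820) ≈ -285.04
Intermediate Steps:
Function('r')(C, g) = Add(-344, Mul(11, Pow(g, -1))) (Function('r')(C, g) = Add(-344, Mul(-1, Mul(-11, Pow(g, -1)))) = Add(-344, Mul(11, Pow(g, -1))))
Function('p')(U) = Add(-59, U)
Add(Function('r')(264, -420), Mul(-1, Function('p')(Pow(71, -1)))) = Add(Add(-344, Mul(11, Pow(-420, -1))), Mul(-1, Add(-59, Pow(71, -1)))) = Add(Add(-344, Mul(11, Rational(-1, 420))), Mul(-1, Add(-59, Rational(1, 71)))) = Add(Add(-344, Rational(-11, 420)), Mul(-1, Rational(-4188, 71))) = Add(Rational(-144491, 420), Rational(4188, 71)) = Rational(-8499901, 29820)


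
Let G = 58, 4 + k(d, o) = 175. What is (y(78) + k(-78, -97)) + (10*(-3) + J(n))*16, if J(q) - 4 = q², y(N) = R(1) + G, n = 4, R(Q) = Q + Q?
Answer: 71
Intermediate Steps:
R(Q) = 2*Q
k(d, o) = 171 (k(d, o) = -4 + 175 = 171)
y(N) = 60 (y(N) = 2*1 + 58 = 2 + 58 = 60)
J(q) = 4 + q²
(y(78) + k(-78, -97)) + (10*(-3) + J(n))*16 = (60 + 171) + (10*(-3) + (4 + 4²))*16 = 231 + (-30 + (4 + 16))*16 = 231 + (-30 + 20)*16 = 231 - 10*16 = 231 - 160 = 71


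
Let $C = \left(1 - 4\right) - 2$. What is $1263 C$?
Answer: $-6315$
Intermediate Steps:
$C = -5$ ($C = -3 - 2 = -5$)
$1263 C = 1263 \left(-5\right) = -6315$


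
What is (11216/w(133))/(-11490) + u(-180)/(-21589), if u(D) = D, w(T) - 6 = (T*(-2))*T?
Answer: 9174814078/1096786722615 ≈ 0.0083652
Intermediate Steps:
w(T) = 6 - 2*T**2 (w(T) = 6 + (T*(-2))*T = 6 + (-2*T)*T = 6 - 2*T**2)
(11216/w(133))/(-11490) + u(-180)/(-21589) = (11216/(6 - 2*133**2))/(-11490) - 180/(-21589) = (11216/(6 - 2*17689))*(-1/11490) - 180*(-1/21589) = (11216/(6 - 35378))*(-1/11490) + 180/21589 = (11216/(-35372))*(-1/11490) + 180/21589 = (11216*(-1/35372))*(-1/11490) + 180/21589 = -2804/8843*(-1/11490) + 180/21589 = 1402/50803035 + 180/21589 = 9174814078/1096786722615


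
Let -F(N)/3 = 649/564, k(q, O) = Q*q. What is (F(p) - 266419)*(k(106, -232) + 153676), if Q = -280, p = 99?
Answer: -1552659963579/47 ≈ -3.3035e+10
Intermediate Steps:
k(q, O) = -280*q
F(N) = -649/188 (F(N) = -1947/564 = -3*649/564 = -649/188)
(F(p) - 266419)*(k(106, -232) + 153676) = (-649/188 - 266419)*(-280*106 + 153676) = -50087421*(-29680 + 153676)/188 = -50087421/188*123996 = -1552659963579/47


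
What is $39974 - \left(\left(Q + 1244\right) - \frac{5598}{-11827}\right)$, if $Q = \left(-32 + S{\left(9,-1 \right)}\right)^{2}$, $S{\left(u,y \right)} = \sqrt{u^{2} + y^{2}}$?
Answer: $\frac{444973450}{11827} + 64 \sqrt{82} \approx 38203.0$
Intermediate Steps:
$Q = \left(-32 + \sqrt{82}\right)^{2}$ ($Q = \left(-32 + \sqrt{9^{2} + \left(-1\right)^{2}}\right)^{2} = \left(-32 + \sqrt{81 + 1}\right)^{2} = \left(-32 + \sqrt{82}\right)^{2} \approx 526.46$)
$39974 - \left(\left(Q + 1244\right) - \frac{5598}{-11827}\right) = 39974 - \left(\left(\left(32 - \sqrt{82}\right)^{2} + 1244\right) - \frac{5598}{-11827}\right) = 39974 - \left(\left(1244 + \left(32 - \sqrt{82}\right)^{2}\right) - - \frac{5598}{11827}\right) = 39974 - \left(\left(1244 + \left(32 - \sqrt{82}\right)^{2}\right) + \frac{5598}{11827}\right) = 39974 - \left(\frac{14718386}{11827} + \left(32 - \sqrt{82}\right)^{2}\right) = \frac{458054112}{11827} - \left(32 - \sqrt{82}\right)^{2}$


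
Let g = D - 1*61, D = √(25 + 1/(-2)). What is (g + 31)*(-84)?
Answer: 2520 - 294*√2 ≈ 2104.2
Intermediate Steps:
D = 7*√2/2 (D = √(25 - ½) = √(49/2) = 7*√2/2 ≈ 4.9497)
g = -61 + 7*√2/2 (g = 7*√2/2 - 1*61 = 7*√2/2 - 61 = -61 + 7*√2/2 ≈ -56.050)
(g + 31)*(-84) = ((-61 + 7*√2/2) + 31)*(-84) = (-30 + 7*√2/2)*(-84) = 2520 - 294*√2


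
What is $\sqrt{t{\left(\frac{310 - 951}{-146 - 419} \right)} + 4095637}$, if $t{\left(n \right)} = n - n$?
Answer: $\sqrt{4095637} \approx 2023.8$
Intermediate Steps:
$t{\left(n \right)} = 0$
$\sqrt{t{\left(\frac{310 - 951}{-146 - 419} \right)} + 4095637} = \sqrt{0 + 4095637} = \sqrt{4095637}$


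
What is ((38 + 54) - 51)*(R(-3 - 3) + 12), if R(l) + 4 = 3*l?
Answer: -410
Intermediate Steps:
R(l) = -4 + 3*l
((38 + 54) - 51)*(R(-3 - 3) + 12) = ((38 + 54) - 51)*((-4 + 3*(-3 - 3)) + 12) = (92 - 51)*((-4 + 3*(-6)) + 12) = 41*((-4 - 18) + 12) = 41*(-22 + 12) = 41*(-10) = -410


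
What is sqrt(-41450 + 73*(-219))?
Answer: I*sqrt(57437) ≈ 239.66*I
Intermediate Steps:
sqrt(-41450 + 73*(-219)) = sqrt(-41450 - 15987) = sqrt(-57437) = I*sqrt(57437)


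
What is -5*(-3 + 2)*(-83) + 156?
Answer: -259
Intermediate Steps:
-5*(-3 + 2)*(-83) + 156 = -5*(-1)*(-83) + 156 = 5*(-83) + 156 = -415 + 156 = -259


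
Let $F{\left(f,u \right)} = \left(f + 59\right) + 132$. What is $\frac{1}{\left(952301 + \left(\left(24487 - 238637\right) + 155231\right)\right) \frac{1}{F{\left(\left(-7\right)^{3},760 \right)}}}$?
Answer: $- \frac{76}{446691} \approx -0.00017014$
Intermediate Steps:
$F{\left(f,u \right)} = 191 + f$ ($F{\left(f,u \right)} = \left(59 + f\right) + 132 = 191 + f$)
$\frac{1}{\left(952301 + \left(\left(24487 - 238637\right) + 155231\right)\right) \frac{1}{F{\left(\left(-7\right)^{3},760 \right)}}} = \frac{1}{\left(952301 + \left(\left(24487 - 238637\right) + 155231\right)\right) \frac{1}{191 + \left(-7\right)^{3}}} = \frac{1}{\left(952301 + \left(-214150 + 155231\right)\right) \frac{1}{191 - 343}} = \frac{1}{\left(952301 - 58919\right) \frac{1}{-152}} = \frac{1}{893382 \left(- \frac{1}{152}\right)} = \frac{1}{893382} \left(-152\right) = - \frac{76}{446691}$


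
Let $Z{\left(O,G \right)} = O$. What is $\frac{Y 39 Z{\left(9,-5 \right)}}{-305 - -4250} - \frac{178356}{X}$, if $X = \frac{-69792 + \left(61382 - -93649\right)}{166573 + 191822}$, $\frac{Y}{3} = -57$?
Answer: $- \frac{9339889117997}{12454365} \approx -7.4993 \cdot 10^{5}$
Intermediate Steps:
$Y = -171$ ($Y = 3 \left(-57\right) = -171$)
$X = \frac{28413}{119465}$ ($X = \frac{-69792 + \left(61382 + 93649\right)}{358395} = \left(-69792 + 155031\right) \frac{1}{358395} = 85239 \cdot \frac{1}{358395} = \frac{28413}{119465} \approx 0.23784$)
$\frac{Y 39 Z{\left(9,-5 \right)}}{-305 - -4250} - \frac{178356}{X} = \frac{\left(-171\right) 39 \cdot 9}{-305 - -4250} - \frac{178356}{\frac{28413}{119465}} = \frac{\left(-6669\right) 9}{-305 + 4250} - \frac{7102433180}{9471} = - \frac{60021}{3945} - \frac{7102433180}{9471} = \left(-60021\right) \frac{1}{3945} - \frac{7102433180}{9471} = - \frac{20007}{1315} - \frac{7102433180}{9471} = - \frac{9339889117997}{12454365}$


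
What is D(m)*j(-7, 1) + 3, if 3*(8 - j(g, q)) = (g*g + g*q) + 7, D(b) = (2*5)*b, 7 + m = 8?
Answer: -241/3 ≈ -80.333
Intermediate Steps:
m = 1 (m = -7 + 8 = 1)
D(b) = 10*b
j(g, q) = 17/3 - g²/3 - g*q/3 (j(g, q) = 8 - ((g*g + g*q) + 7)/3 = 8 - ((g² + g*q) + 7)/3 = 8 - (7 + g² + g*q)/3 = 8 + (-7/3 - g²/3 - g*q/3) = 17/3 - g²/3 - g*q/3)
D(m)*j(-7, 1) + 3 = (10*1)*(17/3 - ⅓*(-7)² - ⅓*(-7)*1) + 3 = 10*(17/3 - ⅓*49 + 7/3) + 3 = 10*(17/3 - 49/3 + 7/3) + 3 = 10*(-25/3) + 3 = -250/3 + 3 = -241/3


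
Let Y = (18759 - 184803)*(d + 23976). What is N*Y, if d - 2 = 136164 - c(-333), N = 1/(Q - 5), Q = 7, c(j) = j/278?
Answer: -1848061791399/139 ≈ -1.3295e+10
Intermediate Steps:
c(j) = j/278 (c(j) = j*(1/278) = j/278)
N = ½ (N = 1/(7 - 5) = 1/2 = ½ ≈ 0.50000)
d = 37854481/278 (d = 2 + (136164 - (-333)/278) = 2 + (136164 - 1*(-333/278)) = 2 + (136164 + 333/278) = 2 + 37853925/278 = 37854481/278 ≈ 1.3617e+5)
Y = -3696123582798/139 (Y = (18759 - 184803)*(37854481/278 + 23976) = -166044*44519809/278 = -3696123582798/139 ≈ -2.6591e+10)
N*Y = (½)*(-3696123582798/139) = -1848061791399/139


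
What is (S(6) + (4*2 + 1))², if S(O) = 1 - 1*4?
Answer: 36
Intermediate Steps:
S(O) = -3 (S(O) = 1 - 4 = -3)
(S(6) + (4*2 + 1))² = (-3 + (4*2 + 1))² = (-3 + (8 + 1))² = (-3 + 9)² = 6² = 36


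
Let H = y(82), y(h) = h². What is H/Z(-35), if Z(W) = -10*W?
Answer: 3362/175 ≈ 19.211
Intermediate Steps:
H = 6724 (H = 82² = 6724)
H/Z(-35) = 6724/((-10*(-35))) = 6724/350 = 6724*(1/350) = 3362/175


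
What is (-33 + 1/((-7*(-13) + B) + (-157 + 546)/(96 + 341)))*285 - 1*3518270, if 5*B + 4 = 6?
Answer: -237123050575/67218 ≈ -3.5277e+6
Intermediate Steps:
B = ⅖ (B = -⅘ + (⅕)*6 = -⅘ + 6/5 = ⅖ ≈ 0.40000)
(-33 + 1/((-7*(-13) + B) + (-157 + 546)/(96 + 341)))*285 - 1*3518270 = (-33 + 1/((-7*(-13) + ⅖) + (-157 + 546)/(96 + 341)))*285 - 1*3518270 = (-33 + 1/((91 + ⅖) + 389/437))*285 - 3518270 = (-33 + 1/(457/5 + 389*(1/437)))*285 - 3518270 = (-33 + 1/(457/5 + 389/437))*285 - 3518270 = (-33 + 1/(201654/2185))*285 - 3518270 = (-33 + 2185/201654)*285 - 3518270 = -6652397/201654*285 - 3518270 = -631977715/67218 - 3518270 = -237123050575/67218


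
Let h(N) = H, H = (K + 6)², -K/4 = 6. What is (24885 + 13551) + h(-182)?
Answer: 38760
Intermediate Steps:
K = -24 (K = -4*6 = -24)
H = 324 (H = (-24 + 6)² = (-18)² = 324)
h(N) = 324
(24885 + 13551) + h(-182) = (24885 + 13551) + 324 = 38436 + 324 = 38760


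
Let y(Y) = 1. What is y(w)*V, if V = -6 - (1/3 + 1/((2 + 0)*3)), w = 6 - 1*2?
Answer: -13/2 ≈ -6.5000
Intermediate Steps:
w = 4 (w = 6 - 2 = 4)
V = -13/2 (V = -6 - (1*(⅓) + (⅓)/2) = -6 - (⅓ + (½)*(⅓)) = -6 - (⅓ + ⅙) = -6 - 1*½ = -6 - ½ = -13/2 ≈ -6.5000)
y(w)*V = 1*(-13/2) = -13/2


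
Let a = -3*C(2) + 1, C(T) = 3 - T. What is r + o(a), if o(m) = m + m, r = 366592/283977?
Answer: -769316/283977 ≈ -2.7091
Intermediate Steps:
r = 366592/283977 (r = 366592*(1/283977) = 366592/283977 ≈ 1.2909)
a = -2 (a = -3*(3 - 1*2) + 1 = -3*(3 - 2) + 1 = -3*1 + 1 = -3 + 1 = -2)
o(m) = 2*m
r + o(a) = 366592/283977 + 2*(-2) = 366592/283977 - 4 = -769316/283977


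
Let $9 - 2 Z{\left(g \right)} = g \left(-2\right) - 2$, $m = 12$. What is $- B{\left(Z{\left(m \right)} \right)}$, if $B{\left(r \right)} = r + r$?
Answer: $-35$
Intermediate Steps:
$Z{\left(g \right)} = \frac{11}{2} + g$ ($Z{\left(g \right)} = \frac{9}{2} - \frac{g \left(-2\right) - 2}{2} = \frac{9}{2} - \frac{- 2 g - 2}{2} = \frac{9}{2} - \frac{-2 - 2 g}{2} = \frac{9}{2} + \left(1 + g\right) = \frac{11}{2} + g$)
$B{\left(r \right)} = 2 r$
$- B{\left(Z{\left(m \right)} \right)} = - 2 \left(\frac{11}{2} + 12\right) = - \frac{2 \cdot 35}{2} = \left(-1\right) 35 = -35$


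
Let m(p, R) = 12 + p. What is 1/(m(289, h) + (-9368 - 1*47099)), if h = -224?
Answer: -1/56166 ≈ -1.7804e-5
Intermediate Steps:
1/(m(289, h) + (-9368 - 1*47099)) = 1/((12 + 289) + (-9368 - 1*47099)) = 1/(301 + (-9368 - 47099)) = 1/(301 - 56467) = 1/(-56166) = -1/56166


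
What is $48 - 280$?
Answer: $-232$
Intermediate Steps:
$48 - 280 = -232$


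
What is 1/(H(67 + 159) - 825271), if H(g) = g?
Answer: -1/825045 ≈ -1.2121e-6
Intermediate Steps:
1/(H(67 + 159) - 825271) = 1/((67 + 159) - 825271) = 1/(226 - 825271) = 1/(-825045) = -1/825045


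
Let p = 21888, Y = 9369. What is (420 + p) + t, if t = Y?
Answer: 31677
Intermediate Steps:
t = 9369
(420 + p) + t = (420 + 21888) + 9369 = 22308 + 9369 = 31677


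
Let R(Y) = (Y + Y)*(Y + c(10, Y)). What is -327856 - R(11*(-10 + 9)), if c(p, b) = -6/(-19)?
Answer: -6233730/19 ≈ -3.2809e+5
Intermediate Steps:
c(p, b) = 6/19 (c(p, b) = -6*(-1/19) = 6/19)
R(Y) = 2*Y*(6/19 + Y) (R(Y) = (Y + Y)*(Y + 6/19) = (2*Y)*(6/19 + Y) = 2*Y*(6/19 + Y))
-327856 - R(11*(-10 + 9)) = -327856 - 2*11*(-10 + 9)*(6 + 19*(11*(-10 + 9)))/19 = -327856 - 2*11*(-1)*(6 + 19*(11*(-1)))/19 = -327856 - 2*(-11)*(6 + 19*(-11))/19 = -327856 - 2*(-11)*(6 - 209)/19 = -327856 - 2*(-11)*(-203)/19 = -327856 - 1*4466/19 = -327856 - 4466/19 = -6233730/19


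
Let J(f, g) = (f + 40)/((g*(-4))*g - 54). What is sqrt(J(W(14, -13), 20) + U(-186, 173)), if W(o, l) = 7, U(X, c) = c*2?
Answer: sqrt(946479998)/1654 ≈ 18.600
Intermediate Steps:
U(X, c) = 2*c
J(f, g) = (40 + f)/(-54 - 4*g**2) (J(f, g) = (40 + f)/((-4*g)*g - 54) = (40 + f)/(-4*g**2 - 54) = (40 + f)/(-54 - 4*g**2))
sqrt(J(W(14, -13), 20) + U(-186, 173)) = sqrt((-40 - 1*7)/(2*(27 + 2*20**2)) + 2*173) = sqrt((-40 - 7)/(2*(27 + 2*400)) + 346) = sqrt((1/2)*(-47)/(27 + 800) + 346) = sqrt((1/2)*(-47)/827 + 346) = sqrt((1/2)*(1/827)*(-47) + 346) = sqrt(-47/1654 + 346) = sqrt(572237/1654) = sqrt(946479998)/1654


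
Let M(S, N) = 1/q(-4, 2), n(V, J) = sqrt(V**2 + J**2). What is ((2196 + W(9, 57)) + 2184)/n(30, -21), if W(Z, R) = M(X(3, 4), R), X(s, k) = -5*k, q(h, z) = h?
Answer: 17519*sqrt(149)/1788 ≈ 119.60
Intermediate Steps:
n(V, J) = sqrt(J**2 + V**2)
M(S, N) = -1/4 (M(S, N) = 1/(-4) = -1/4)
W(Z, R) = -1/4
((2196 + W(9, 57)) + 2184)/n(30, -21) = ((2196 - 1/4) + 2184)/(sqrt((-21)**2 + 30**2)) = (8783/4 + 2184)/(sqrt(441 + 900)) = 17519/(4*(sqrt(1341))) = 17519/(4*((3*sqrt(149)))) = 17519*(sqrt(149)/447)/4 = 17519*sqrt(149)/1788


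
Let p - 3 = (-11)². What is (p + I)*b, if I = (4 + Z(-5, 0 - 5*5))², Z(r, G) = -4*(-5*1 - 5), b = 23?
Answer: 47380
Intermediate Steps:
Z(r, G) = 40 (Z(r, G) = -4*(-5 - 5) = -4*(-10) = 40)
p = 124 (p = 3 + (-11)² = 3 + 121 = 124)
I = 1936 (I = (4 + 40)² = 44² = 1936)
(p + I)*b = (124 + 1936)*23 = 2060*23 = 47380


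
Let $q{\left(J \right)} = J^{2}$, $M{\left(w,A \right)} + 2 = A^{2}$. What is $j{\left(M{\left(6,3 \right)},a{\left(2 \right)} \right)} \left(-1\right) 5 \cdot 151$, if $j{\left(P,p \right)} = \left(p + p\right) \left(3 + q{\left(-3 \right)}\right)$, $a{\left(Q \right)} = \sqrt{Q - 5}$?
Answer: $- 18120 i \sqrt{3} \approx - 31385.0 i$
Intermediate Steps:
$a{\left(Q \right)} = \sqrt{-5 + Q}$
$M{\left(w,A \right)} = -2 + A^{2}$
$j{\left(P,p \right)} = 24 p$ ($j{\left(P,p \right)} = \left(p + p\right) \left(3 + \left(-3\right)^{2}\right) = 2 p \left(3 + 9\right) = 2 p 12 = 24 p$)
$j{\left(M{\left(6,3 \right)},a{\left(2 \right)} \right)} \left(-1\right) 5 \cdot 151 = 24 \sqrt{-5 + 2} \left(-1\right) 5 \cdot 151 = 24 \sqrt{-3} \left(-1\right) 5 \cdot 151 = 24 i \sqrt{3} \left(-1\right) 5 \cdot 151 = - 24 i \sqrt{3} \cdot 5 \cdot 151 = - 120 i \sqrt{3} \cdot 151 = - 18120 i \sqrt{3}$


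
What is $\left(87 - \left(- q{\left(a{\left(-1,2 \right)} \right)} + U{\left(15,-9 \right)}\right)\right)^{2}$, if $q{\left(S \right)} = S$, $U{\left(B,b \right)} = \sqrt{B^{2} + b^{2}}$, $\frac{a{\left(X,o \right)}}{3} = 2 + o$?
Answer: $10107 - 594 \sqrt{34} \approx 6643.4$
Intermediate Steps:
$a{\left(X,o \right)} = 6 + 3 o$ ($a{\left(X,o \right)} = 3 \left(2 + o\right) = 6 + 3 o$)
$\left(87 - \left(- q{\left(a{\left(-1,2 \right)} \right)} + U{\left(15,-9 \right)}\right)\right)^{2} = \left(87 + \left(\left(6 + 3 \cdot 2\right) - \sqrt{15^{2} + \left(-9\right)^{2}}\right)\right)^{2} = \left(87 + \left(\left(6 + 6\right) - \sqrt{225 + 81}\right)\right)^{2} = \left(87 + \left(12 - \sqrt{306}\right)\right)^{2} = \left(87 + \left(12 - 3 \sqrt{34}\right)\right)^{2} = \left(99 - 3 \sqrt{34}\right)^{2}$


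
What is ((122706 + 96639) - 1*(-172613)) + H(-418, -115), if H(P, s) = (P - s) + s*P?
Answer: 439725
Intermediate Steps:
H(P, s) = P - s + P*s (H(P, s) = (P - s) + P*s = P - s + P*s)
((122706 + 96639) - 1*(-172613)) + H(-418, -115) = ((122706 + 96639) - 1*(-172613)) + (-418 - 1*(-115) - 418*(-115)) = (219345 + 172613) + (-418 + 115 + 48070) = 391958 + 47767 = 439725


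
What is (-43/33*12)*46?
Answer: -7912/11 ≈ -719.27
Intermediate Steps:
(-43/33*12)*46 = (-43*1/33*12)*46 = -43/33*12*46 = -172/11*46 = -7912/11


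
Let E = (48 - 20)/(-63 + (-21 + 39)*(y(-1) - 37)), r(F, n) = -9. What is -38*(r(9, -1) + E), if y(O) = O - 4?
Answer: 40166/117 ≈ 343.30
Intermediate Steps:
y(O) = -4 + O
E = -4/117 (E = (48 - 20)/(-63 + (-21 + 39)*((-4 - 1) - 37)) = 28/(-63 + 18*(-5 - 37)) = 28/(-63 + 18*(-42)) = 28/(-63 - 756) = 28/(-819) = 28*(-1/819) = -4/117 ≈ -0.034188)
-38*(r(9, -1) + E) = -38*(-9 - 4/117) = -38*(-1057/117) = 40166/117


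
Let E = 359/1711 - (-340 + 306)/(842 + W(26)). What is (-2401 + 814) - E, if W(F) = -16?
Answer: -19010505/11977 ≈ -1587.3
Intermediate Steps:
E = 3006/11977 (E = 359/1711 - (-340 + 306)/(842 - 16) = 359*(1/1711) - (-34)/826 = 359/1711 - (-34)/826 = 359/1711 - 1*(-17/413) = 359/1711 + 17/413 = 3006/11977 ≈ 0.25098)
(-2401 + 814) - E = (-2401 + 814) - 1*3006/11977 = -1587 - 3006/11977 = -19010505/11977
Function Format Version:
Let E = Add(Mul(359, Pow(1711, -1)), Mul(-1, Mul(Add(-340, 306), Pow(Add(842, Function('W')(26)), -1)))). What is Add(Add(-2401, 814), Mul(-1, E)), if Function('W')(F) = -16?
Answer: Rational(-19010505, 11977) ≈ -1587.3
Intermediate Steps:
E = Rational(3006, 11977) (E = Add(Mul(359, Pow(1711, -1)), Mul(-1, Mul(Add(-340, 306), Pow(Add(842, -16), -1)))) = Add(Mul(359, Rational(1, 1711)), Mul(-1, Mul(-34, Pow(826, -1)))) = Add(Rational(359, 1711), Mul(-1, Mul(-34, Rational(1, 826)))) = Add(Rational(359, 1711), Mul(-1, Rational(-17, 413))) = Add(Rational(359, 1711), Rational(17, 413)) = Rational(3006, 11977) ≈ 0.25098)
Add(Add(-2401, 814), Mul(-1, E)) = Add(Add(-2401, 814), Mul(-1, Rational(3006, 11977))) = Add(-1587, Rational(-3006, 11977)) = Rational(-19010505, 11977)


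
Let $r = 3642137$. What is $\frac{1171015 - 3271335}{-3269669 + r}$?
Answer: $- \frac{525080}{93117} \approx -5.6389$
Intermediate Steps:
$\frac{1171015 - 3271335}{-3269669 + r} = \frac{1171015 - 3271335}{-3269669 + 3642137} = - \frac{2100320}{372468} = \left(-2100320\right) \frac{1}{372468} = - \frac{525080}{93117}$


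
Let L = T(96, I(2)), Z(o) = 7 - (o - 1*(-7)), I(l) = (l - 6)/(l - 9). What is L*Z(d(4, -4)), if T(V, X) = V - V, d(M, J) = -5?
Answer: 0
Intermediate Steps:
I(l) = (-6 + l)/(-9 + l)
T(V, X) = 0
Z(o) = -o (Z(o) = 7 - (o + 7) = 7 - (7 + o) = 7 + (-7 - o) = -o)
L = 0
L*Z(d(4, -4)) = 0*(-1*(-5)) = 0*5 = 0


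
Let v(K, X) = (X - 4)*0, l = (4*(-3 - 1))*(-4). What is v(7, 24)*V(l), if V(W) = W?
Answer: 0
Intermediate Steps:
l = 64 (l = (4*(-4))*(-4) = -16*(-4) = 64)
v(K, X) = 0 (v(K, X) = (-4 + X)*0 = 0)
v(7, 24)*V(l) = 0*64 = 0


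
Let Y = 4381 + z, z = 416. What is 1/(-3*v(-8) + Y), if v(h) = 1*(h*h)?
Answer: 1/4605 ≈ 0.00021716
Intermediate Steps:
v(h) = h² (v(h) = 1*h² = h²)
Y = 4797 (Y = 4381 + 416 = 4797)
1/(-3*v(-8) + Y) = 1/(-3*(-8)² + 4797) = 1/(-3*64 + 4797) = 1/(-192 + 4797) = 1/4605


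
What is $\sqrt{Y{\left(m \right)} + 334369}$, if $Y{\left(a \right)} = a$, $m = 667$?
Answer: $2 \sqrt{83759} \approx 578.82$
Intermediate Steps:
$\sqrt{Y{\left(m \right)} + 334369} = \sqrt{667 + 334369} = \sqrt{335036} = 2 \sqrt{83759}$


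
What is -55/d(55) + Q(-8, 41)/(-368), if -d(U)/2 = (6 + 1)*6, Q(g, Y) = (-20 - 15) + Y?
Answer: 2467/3864 ≈ 0.63846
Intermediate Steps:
Q(g, Y) = -35 + Y
d(U) = -84 (d(U) = -2*(6 + 1)*6 = -14*6 = -2*42 = -84)
-55/d(55) + Q(-8, 41)/(-368) = -55/(-84) + (-35 + 41)/(-368) = -55*(-1/84) + 6*(-1/368) = 55/84 - 3/184 = 2467/3864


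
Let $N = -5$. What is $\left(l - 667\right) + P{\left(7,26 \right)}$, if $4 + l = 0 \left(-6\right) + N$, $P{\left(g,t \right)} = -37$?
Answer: $-713$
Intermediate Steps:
$l = -9$ ($l = -4 + \left(0 \left(-6\right) - 5\right) = -4 + \left(0 - 5\right) = -4 - 5 = -9$)
$\left(l - 667\right) + P{\left(7,26 \right)} = \left(-9 - 667\right) - 37 = -676 - 37 = -713$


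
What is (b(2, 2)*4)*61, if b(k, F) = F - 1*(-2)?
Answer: 976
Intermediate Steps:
b(k, F) = 2 + F (b(k, F) = F + 2 = 2 + F)
(b(2, 2)*4)*61 = ((2 + 2)*4)*61 = (4*4)*61 = 16*61 = 976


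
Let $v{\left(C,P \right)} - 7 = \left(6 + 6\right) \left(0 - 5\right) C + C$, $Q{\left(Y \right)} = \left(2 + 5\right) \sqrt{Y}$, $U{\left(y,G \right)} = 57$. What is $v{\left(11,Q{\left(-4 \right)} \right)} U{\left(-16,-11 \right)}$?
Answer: $-36594$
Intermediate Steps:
$Q{\left(Y \right)} = 7 \sqrt{Y}$
$v{\left(C,P \right)} = 7 - 59 C$ ($v{\left(C,P \right)} = 7 + \left(\left(6 + 6\right) \left(0 - 5\right) C + C\right) = 7 + \left(12 \left(-5\right) C + C\right) = 7 + \left(- 60 C + C\right) = 7 - 59 C$)
$v{\left(11,Q{\left(-4 \right)} \right)} U{\left(-16,-11 \right)} = \left(7 - 649\right) 57 = \left(-642\right) 57 = -36594$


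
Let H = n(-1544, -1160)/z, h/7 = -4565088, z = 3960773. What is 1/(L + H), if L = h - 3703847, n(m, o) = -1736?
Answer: -3960773/141239038246635 ≈ -2.8043e-8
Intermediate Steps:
h = -31955616 (h = 7*(-4565088) = -31955616)
L = -35659463 (L = -31955616 - 3703847 = -35659463)
H = -1736/3960773 ≈ -0.00043830
1/(L + H) = 1/(-35659463 - 1736/3960773) = 1/(-141239038246635/3960773) = -3960773/141239038246635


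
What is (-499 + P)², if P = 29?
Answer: 220900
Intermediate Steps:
(-499 + P)² = (-499 + 29)² = (-470)² = 220900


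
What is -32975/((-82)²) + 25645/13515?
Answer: -54644029/18174972 ≈ -3.0066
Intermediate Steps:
-32975/((-82)²) + 25645/13515 = -32975/6724 + 25645*(1/13515) = -32975*1/6724 + 5129/2703 = -32975/6724 + 5129/2703 = -54644029/18174972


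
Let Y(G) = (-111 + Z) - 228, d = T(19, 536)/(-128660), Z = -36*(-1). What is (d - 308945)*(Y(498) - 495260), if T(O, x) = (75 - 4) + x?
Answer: 19698066442569841/128660 ≈ 1.5310e+11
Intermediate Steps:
T(O, x) = 71 + x
Z = 36
d = -607/128660 (d = (71 + 536)/(-128660) = 607*(-1/128660) = -607/128660 ≈ -0.0047179)
Y(G) = -303 (Y(G) = (-111 + 36) - 228 = -75 - 228 = -303)
(d - 308945)*(Y(498) - 495260) = (-607/128660 - 308945)*(-303 - 495260) = -39748864307/128660*(-495563) = 19698066442569841/128660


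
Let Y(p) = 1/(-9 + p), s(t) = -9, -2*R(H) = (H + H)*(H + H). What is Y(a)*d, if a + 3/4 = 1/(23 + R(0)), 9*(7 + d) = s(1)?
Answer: 736/893 ≈ 0.82419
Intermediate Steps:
R(H) = -2*H**2 (R(H) = -(H + H)*(H + H)/2 = -2*H*2*H/2 = -2*H**2)
d = -8 (d = -7 + (1/9)*(-9) = -7 - 1 = -8)
a = -65/92 (a = -3/4 + 1/(23 - 2*0**2) = -3/4 + 1/(23 - 2*0) = -3/4 + 1/(23 + 0) = -3/4 + 1/23 = -65/92 ≈ -0.70652)
Y(a)*d = -8/(-9 - 65/92) = -8/(-893/92) = -92/893*(-8) = 736/893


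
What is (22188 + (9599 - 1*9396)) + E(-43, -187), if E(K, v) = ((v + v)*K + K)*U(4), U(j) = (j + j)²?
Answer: 1048887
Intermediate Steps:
U(j) = 4*j² (U(j) = (2*j)² = 4*j²)
E(K, v) = 64*K + 128*K*v (E(K, v) = ((v + v)*K + K)*(4*4²) = ((2*v)*K + K)*(4*16) = (2*K*v + K)*64 = (K + 2*K*v)*64 = 64*K + 128*K*v)
(22188 + (9599 - 1*9396)) + E(-43, -187) = (22188 + (9599 - 1*9396)) + 64*(-43)*(1 + 2*(-187)) = (22188 + (9599 - 9396)) + 64*(-43)*(1 - 374) = (22188 + 203) + 64*(-43)*(-373) = 22391 + 1026496 = 1048887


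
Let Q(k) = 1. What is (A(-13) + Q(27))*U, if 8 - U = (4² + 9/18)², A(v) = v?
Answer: 3171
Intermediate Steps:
U = -1057/4 (U = 8 - (4² + 9/18)² = 8 - (16 + 9*(1/18))² = 8 - (16 + ½)² = 8 - (33/2)² = 8 - 1*1089/4 = 8 - 1089/4 = -1057/4 ≈ -264.25)
(A(-13) + Q(27))*U = (-13 + 1)*(-1057/4) = -12*(-1057/4) = 3171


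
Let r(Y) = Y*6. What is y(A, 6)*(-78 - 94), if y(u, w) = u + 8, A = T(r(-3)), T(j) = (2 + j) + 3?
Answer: 860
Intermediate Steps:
r(Y) = 6*Y
T(j) = 5 + j
A = -13 (A = 5 + 6*(-3) = 5 - 18 = -13)
y(u, w) = 8 + u
y(A, 6)*(-78 - 94) = (8 - 13)*(-78 - 94) = -5*(-172) = 860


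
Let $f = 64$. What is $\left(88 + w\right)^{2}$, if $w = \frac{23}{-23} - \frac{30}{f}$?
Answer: $\frac{7667361}{1024} \approx 7487.7$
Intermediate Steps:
$w = - \frac{47}{32}$ ($w = \frac{23}{-23} - \frac{30}{64} = 23 \left(- \frac{1}{23}\right) - \frac{15}{32} = -1 - \frac{15}{32} = - \frac{47}{32} \approx -1.4688$)
$\left(88 + w\right)^{2} = \left(88 - \frac{47}{32}\right)^{2} = \left(\frac{2769}{32}\right)^{2} = \frac{7667361}{1024}$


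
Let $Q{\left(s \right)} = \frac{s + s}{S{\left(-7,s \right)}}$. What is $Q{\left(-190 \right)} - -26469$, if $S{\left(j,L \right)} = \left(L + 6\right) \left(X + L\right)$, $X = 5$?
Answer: $\frac{45050219}{1702} \approx 26469.0$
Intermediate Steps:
$S{\left(j,L \right)} = \left(5 + L\right) \left(6 + L\right)$ ($S{\left(j,L \right)} = \left(L + 6\right) \left(5 + L\right) = \left(6 + L\right) \left(5 + L\right) = \left(5 + L\right) \left(6 + L\right)$)
$Q{\left(s \right)} = \frac{2 s}{30 + s^{2} + 11 s}$ ($Q{\left(s \right)} = \frac{s + s}{30 + s^{2} + 11 s} = \frac{2 s}{30 + s^{2} + 11 s}$)
$Q{\left(-190 \right)} - -26469 = 2 \left(-190\right) \frac{1}{30 + \left(-190\right)^{2} + 11 \left(-190\right)} - -26469 = 2 \left(-190\right) \frac{1}{30 + 36100 - 2090} + 26469 = 2 \left(-190\right) \frac{1}{34040} + 26469 = - \frac{19}{1702} + 26469 = \frac{45050219}{1702}$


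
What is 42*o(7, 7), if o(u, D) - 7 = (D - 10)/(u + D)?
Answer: 285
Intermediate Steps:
o(u, D) = 7 + (-10 + D)/(D + u) (o(u, D) = 7 + (D - 10)/(u + D) = 7 + (-10 + D)/(D + u))
42*o(7, 7) = 42*((-10 + 7*7 + 8*7)/(7 + 7)) = 42*((-10 + 49 + 56)/14) = 42*((1/14)*95) = 42*(95/14) = 285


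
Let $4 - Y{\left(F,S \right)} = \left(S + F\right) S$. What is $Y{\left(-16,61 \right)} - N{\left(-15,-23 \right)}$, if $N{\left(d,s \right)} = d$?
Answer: $-2726$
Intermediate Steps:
$Y{\left(F,S \right)} = 4 - S \left(F + S\right)$ ($Y{\left(F,S \right)} = 4 - \left(S + F\right) S = 4 - \left(F + S\right) S = 4 - S \left(F + S\right)$)
$Y{\left(-16,61 \right)} - N{\left(-15,-23 \right)} = \left(4 - 61^{2} - \left(-16\right) 61\right) - -15 = \left(4 - 3721 + 976\right) + 15 = -2741 + 15 = -2726$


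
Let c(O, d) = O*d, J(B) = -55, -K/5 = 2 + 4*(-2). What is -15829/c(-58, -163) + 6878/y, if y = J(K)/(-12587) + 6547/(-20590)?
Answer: -16853476547974691/768370437106 ≈ -21934.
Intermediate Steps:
K = 30 (K = -5*(2 + 4*(-2)) = -5*(2 - 8) = -5*(-6) = 30)
y = -81274639/259166330 (y = -55/(-12587) + 6547/(-20590) = -55*(-1/12587) + 6547*(-1/20590) = 55/12587 - 6547/20590 = -81274639/259166330 ≈ -0.31360)
-15829/c(-58, -163) + 6878/y = -15829/((-58*(-163))) + 6878/(-81274639/259166330) = -15829/9454 + 6878*(-259166330/81274639) = -15829*1/9454 - 1782546017740/81274639 = -15829/9454 - 1782546017740/81274639 = -16853476547974691/768370437106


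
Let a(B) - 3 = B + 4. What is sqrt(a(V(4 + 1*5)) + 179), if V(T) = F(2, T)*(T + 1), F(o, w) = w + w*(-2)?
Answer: 4*sqrt(6) ≈ 9.7980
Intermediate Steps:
F(o, w) = -w (F(o, w) = w - 2*w = -w)
V(T) = -T*(1 + T) (V(T) = (-T)*(T + 1) = (-T)*(1 + T) = -T*(1 + T))
a(B) = 7 + B (a(B) = 3 + (B + 4) = 3 + (4 + B) = 7 + B)
sqrt(a(V(4 + 1*5)) + 179) = sqrt((7 - (4 + 1*5)*(1 + (4 + 1*5))) + 179) = sqrt((7 - (4 + 5)*(1 + (4 + 5))) + 179) = sqrt((7 - 1*9*(1 + 9)) + 179) = sqrt((7 - 1*9*10) + 179) = sqrt((7 - 90) + 179) = sqrt(-83 + 179) = sqrt(96) = 4*sqrt(6)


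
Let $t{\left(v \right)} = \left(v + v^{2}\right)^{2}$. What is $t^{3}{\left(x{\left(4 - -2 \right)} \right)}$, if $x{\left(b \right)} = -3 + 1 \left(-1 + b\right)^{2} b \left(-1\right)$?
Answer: $158201323544961013369798656$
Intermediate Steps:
$x{\left(b \right)} = -3 - b \left(-1 + b\right)^{2}$ ($x{\left(b \right)} = -3 + 1 b \left(-1 + b\right)^{2} \left(-1\right) = -3 + 1 \left(- b \left(-1 + b\right)^{2}\right) = -3 - b \left(-1 + b\right)^{2}$)
$t^{3}{\left(x{\left(4 - -2 \right)} \right)} = \left(\left(-3 - \left(4 - -2\right) \left(-1 + \left(4 - -2\right)\right)^{2}\right)^{2} \left(1 - \left(3 + \left(4 - -2\right) \left(-1 + \left(4 - -2\right)\right)^{2}\right)\right)^{2}\right)^{3} = \left(\left(-3 - \left(4 + 2\right) \left(-1 + \left(4 + 2\right)\right)^{2}\right)^{2} \left(1 - \left(3 + \left(4 + 2\right) \left(-1 + \left(4 + 2\right)\right)^{2}\right)\right)^{2}\right)^{3} = \left(\left(-3 - 6 \left(-1 + 6\right)^{2}\right)^{2} \left(1 - \left(3 + 6 \left(-1 + 6\right)^{2}\right)\right)^{2}\right)^{3} = \left(\left(-3 - 6 \cdot 5^{2}\right)^{2} \left(1 - \left(3 + 6 \cdot 5^{2}\right)\right)^{2}\right)^{3} = \left(\left(-3 - 6 \cdot 25\right)^{2} \left(1 - \left(3 + 6 \cdot 25\right)\right)^{2}\right)^{3} = \left(\left(-3 - 150\right)^{2} \left(1 - 153\right)^{2}\right)^{3} = \left(\left(-153\right)^{2} \left(1 - 153\right)^{2}\right)^{3} = \left(23409 \left(-152\right)^{2}\right)^{3} = \left(23409 \cdot 23104\right)^{3} = 540841536^{3} = 158201323544961013369798656$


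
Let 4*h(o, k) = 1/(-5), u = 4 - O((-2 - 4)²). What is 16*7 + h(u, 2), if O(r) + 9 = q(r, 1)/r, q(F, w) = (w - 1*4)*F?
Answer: 2239/20 ≈ 111.95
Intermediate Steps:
q(F, w) = F*(-4 + w) (q(F, w) = (w - 4)*F = (-4 + w)*F = F*(-4 + w))
O(r) = -12 (O(r) = -9 + (r*(-4 + 1))/r = -9 + (r*(-3))/r = -9 + (-3*r)/r = -9 - 3 = -12)
u = 16 (u = 4 - 1*(-12) = 4 + 12 = 16)
h(o, k) = -1/20 (h(o, k) = (¼)/(-5) = (¼)*(-⅕) = -1/20)
16*7 + h(u, 2) = 16*7 - 1/20 = 112 - 1/20 = 2239/20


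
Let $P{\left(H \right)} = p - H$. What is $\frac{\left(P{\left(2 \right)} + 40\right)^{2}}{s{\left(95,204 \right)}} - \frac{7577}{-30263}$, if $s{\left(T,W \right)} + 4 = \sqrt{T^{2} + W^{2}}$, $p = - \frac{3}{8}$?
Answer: $\frac{8879228063}{24513030000} + \frac{90601 \sqrt{50641}}{3240000} \approx 6.655$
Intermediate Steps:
$p = - \frac{3}{8}$ ($p = \left(-3\right) \frac{1}{8} = - \frac{3}{8} \approx -0.375$)
$s{\left(T,W \right)} = -4 + \sqrt{T^{2} + W^{2}}$
$P{\left(H \right)} = - \frac{3}{8} - H$
$\frac{\left(P{\left(2 \right)} + 40\right)^{2}}{s{\left(95,204 \right)}} - \frac{7577}{-30263} = \frac{\left(\left(- \frac{3}{8} - 2\right) + 40\right)^{2}}{-4 + \sqrt{95^{2} + 204^{2}}} - \frac{7577}{-30263} = \frac{\left(\left(- \frac{3}{8} - 2\right) + 40\right)^{2}}{-4 + \sqrt{9025 + 41616}} - - \frac{7577}{30263} = \frac{\left(- \frac{19}{8} + 40\right)^{2}}{-4 + \sqrt{50641}} + \frac{7577}{30263} = \frac{\left(\frac{301}{8}\right)^{2}}{-4 + \sqrt{50641}} + \frac{7577}{30263} = \frac{90601}{64 \left(-4 + \sqrt{50641}\right)} + \frac{7577}{30263} = \frac{7577}{30263} + \frac{90601}{64 \left(-4 + \sqrt{50641}\right)}$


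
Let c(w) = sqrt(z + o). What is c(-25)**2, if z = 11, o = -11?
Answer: 0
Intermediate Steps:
c(w) = 0 (c(w) = sqrt(11 - 11) = sqrt(0) = 0)
c(-25)**2 = 0**2 = 0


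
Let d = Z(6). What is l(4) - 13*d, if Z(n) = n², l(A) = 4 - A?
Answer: -468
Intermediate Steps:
d = 36 (d = 6² = 36)
l(4) - 13*d = (4 - 1*4) - 13*36 = (4 - 4) - 468 = 0 - 468 = -468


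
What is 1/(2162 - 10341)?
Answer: -1/8179 ≈ -0.00012226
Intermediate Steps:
1/(2162 - 10341) = 1/(-8179) = -1/8179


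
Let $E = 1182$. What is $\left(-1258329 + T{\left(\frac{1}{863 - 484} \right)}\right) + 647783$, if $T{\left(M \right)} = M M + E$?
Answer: $- \frac{87529654323}{143641} \approx -6.0936 \cdot 10^{5}$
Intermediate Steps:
$T{\left(M \right)} = 1182 + M^{2}$ ($T{\left(M \right)} = M M + 1182 = M^{2} + 1182 = 1182 + M^{2}$)
$\left(-1258329 + T{\left(\frac{1}{863 - 484} \right)}\right) + 647783 = \left(-1258329 + \left(1182 + \left(\frac{1}{863 - 484}\right)^{2}\right)\right) + 647783 = \left(-1258329 + \left(1182 + \left(\frac{1}{379}\right)^{2}\right)\right) + 647783 = \left(-1258329 + \left(1182 + \frac{1}{143641}\right)\right) + 647783 = \left(-1258329 + \frac{169783663}{143641}\right) + 647783 = - \frac{180577852226}{143641} + 647783 = - \frac{87529654323}{143641}$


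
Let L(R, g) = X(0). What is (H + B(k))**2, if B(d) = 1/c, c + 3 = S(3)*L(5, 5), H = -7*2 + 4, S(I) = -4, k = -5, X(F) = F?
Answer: 961/9 ≈ 106.78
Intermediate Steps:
L(R, g) = 0
H = -10 (H = -14 + 4 = -10)
c = -3 (c = -3 - 4*0 = -3 + 0 = -3)
B(d) = -1/3 (B(d) = 1/(-3) = -1/3)
(H + B(k))**2 = (-10 - 1/3)**2 = (-31/3)**2 = 961/9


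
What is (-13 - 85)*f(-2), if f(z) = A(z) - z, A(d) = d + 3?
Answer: -294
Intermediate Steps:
A(d) = 3 + d
f(z) = 3 (f(z) = (3 + z) - z = 3)
(-13 - 85)*f(-2) = (-13 - 85)*3 = -98*3 = -294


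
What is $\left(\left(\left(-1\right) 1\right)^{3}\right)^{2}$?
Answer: $1$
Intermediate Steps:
$\left(\left(\left(-1\right) 1\right)^{3}\right)^{2} = \left(\left(-1\right)^{3}\right)^{2} = \left(-1\right)^{2} = 1$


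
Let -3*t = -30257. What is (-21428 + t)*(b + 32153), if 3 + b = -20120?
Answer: -136448270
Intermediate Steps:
b = -20123 (b = -3 - 20120 = -20123)
t = 30257/3 (t = -⅓*(-30257) = 30257/3 ≈ 10086.)
(-21428 + t)*(b + 32153) = (-21428 + 30257/3)*(-20123 + 32153) = -34027/3*12030 = -136448270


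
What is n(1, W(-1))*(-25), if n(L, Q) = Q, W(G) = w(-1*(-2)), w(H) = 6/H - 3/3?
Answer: -50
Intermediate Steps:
w(H) = -1 + 6/H (w(H) = 6/H - 3*1/3 = 6/H - 1 = -1 + 6/H)
W(G) = 2 (W(G) = (6 - (-1)*(-2))/((-1*(-2))) = (6 - 1*2)/2 = (6 - 2)/2 = (1/2)*4 = 2)
n(1, W(-1))*(-25) = 2*(-25) = -50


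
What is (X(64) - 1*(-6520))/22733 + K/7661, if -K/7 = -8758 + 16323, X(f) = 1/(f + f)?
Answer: -147696158099/22292161664 ≈ -6.6255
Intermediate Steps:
X(f) = 1/(2*f)
K = -52955 (K = -7*(-8758 + 16323) = -7*7565 = -52955)
(X(64) - 1*(-6520))/22733 + K/7661 = ((½)/64 - 1*(-6520))/22733 - 52955/7661 = ((½)*(1/64) + 6520)*(1/22733) - 52955*1/7661 = (1/128 + 6520)*(1/22733) - 52955/7661 = (834561/128)*(1/22733) - 52955/7661 = 834561/2909824 - 52955/7661 = -147696158099/22292161664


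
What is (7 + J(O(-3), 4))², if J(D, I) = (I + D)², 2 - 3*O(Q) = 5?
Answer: 256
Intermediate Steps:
O(Q) = -1 (O(Q) = ⅔ - ⅓*5 = ⅔ - 5/3 = -1)
J(D, I) = (D + I)²
(7 + J(O(-3), 4))² = (7 + (-1 + 4)²)² = (7 + 3²)² = (7 + 9)² = 16² = 256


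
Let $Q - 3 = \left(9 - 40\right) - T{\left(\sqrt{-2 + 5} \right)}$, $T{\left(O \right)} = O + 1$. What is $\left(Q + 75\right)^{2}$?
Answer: $\left(46 - \sqrt{3}\right)^{2} \approx 1959.7$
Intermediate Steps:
$T{\left(O \right)} = 1 + O$
$Q = -29 - \sqrt{3}$ ($Q = 3 + \left(\left(9 - 40\right) - \left(1 + \sqrt{-2 + 5}\right)\right) = 3 + \left(\left(9 - 40\right) - \left(1 + \sqrt{3}\right)\right) = 3 - \left(32 + \sqrt{3}\right) = -29 - \sqrt{3} \approx -30.732$)
$\left(Q + 75\right)^{2} = \left(\left(-29 - \sqrt{3}\right) + 75\right)^{2} = \left(46 - \sqrt{3}\right)^{2}$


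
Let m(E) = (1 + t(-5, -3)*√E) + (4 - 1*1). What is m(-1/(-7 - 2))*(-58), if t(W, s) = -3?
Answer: -174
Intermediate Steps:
m(E) = 4 - 3*√E (m(E) = (1 - 3*√E) + (4 - 1*1) = (1 - 3*√E) + (4 - 1) = (1 - 3*√E) + 3 = 4 - 3*√E)
m(-1/(-7 - 2))*(-58) = (4 - 3*√(-1/(-7 - 2)))*(-58) = (4 - 3*√(-1/(-9)))*(-58) = (4 - 3*√(⅑))*(-58) = (4 - 3*⅓)*(-58) = (4 - 1)*(-58) = 3*(-58) = -174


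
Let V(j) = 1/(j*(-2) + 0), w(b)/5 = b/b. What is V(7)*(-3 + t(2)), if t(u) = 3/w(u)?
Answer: 6/35 ≈ 0.17143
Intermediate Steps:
w(b) = 5 (w(b) = 5*(b/b) = 5*1 = 5)
V(j) = -1/(2*j) (V(j) = 1/(-2*j + 0) = 1/(-2*j) = -1/(2*j))
t(u) = ⅗ (t(u) = 3/5 = 3*(⅕) = ⅗)
V(7)*(-3 + t(2)) = (-½/7)*(-3 + ⅗) = -½*⅐*(-12/5) = -1/14*(-12/5) = 6/35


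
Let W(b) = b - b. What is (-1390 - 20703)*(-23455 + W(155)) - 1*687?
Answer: 518190628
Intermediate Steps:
W(b) = 0
(-1390 - 20703)*(-23455 + W(155)) - 1*687 = (-1390 - 20703)*(-23455 + 0) - 1*687 = -22093*(-23455) - 687 = 518191315 - 687 = 518190628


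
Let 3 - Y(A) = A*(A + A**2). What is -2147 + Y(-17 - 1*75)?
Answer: 768080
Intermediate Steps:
Y(A) = 3 - A*(A + A**2)
-2147 + Y(-17 - 1*75) = -2147 + (3 - (-17 - 1*75)**2 - (-17 - 1*75)**3) = -2147 + (3 - (-17 - 75)**2 - (-17 - 75)**3) = -2147 + (3 - 1*(-92)**2 - 1*(-92)**3) = -2147 + (3 - 1*8464 - 1*(-778688)) = -2147 + (3 - 8464 + 778688) = -2147 + 770227 = 768080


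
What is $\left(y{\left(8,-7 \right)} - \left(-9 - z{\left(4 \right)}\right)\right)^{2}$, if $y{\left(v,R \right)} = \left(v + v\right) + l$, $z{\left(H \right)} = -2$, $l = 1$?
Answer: $576$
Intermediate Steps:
$y{\left(v,R \right)} = 1 + 2 v$ ($y{\left(v,R \right)} = \left(v + v\right) + 1 = 2 v + 1 = 1 + 2 v$)
$\left(y{\left(8,-7 \right)} - \left(-9 - z{\left(4 \right)}\right)\right)^{2} = \left(\left(1 + 2 \cdot 8\right) + \left(\left(-2 + 11\right) - 2\right)\right)^{2} = \left(\left(1 + 16\right) + \left(9 - 2\right)\right)^{2} = \left(17 + 7\right)^{2} = 24^{2} = 576$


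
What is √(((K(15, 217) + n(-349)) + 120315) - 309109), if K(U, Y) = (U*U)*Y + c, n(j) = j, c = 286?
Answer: 16*I*√547 ≈ 374.21*I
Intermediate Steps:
K(U, Y) = 286 + Y*U² (K(U, Y) = (U*U)*Y + 286 = U²*Y + 286 = Y*U² + 286 = 286 + Y*U²)
√(((K(15, 217) + n(-349)) + 120315) - 309109) = √((((286 + 217*15²) - 349) + 120315) - 309109) = √((((286 + 217*225) - 349) + 120315) - 309109) = √((((286 + 48825) - 349) + 120315) - 309109) = √(((49111 - 349) + 120315) - 309109) = √((48762 + 120315) - 309109) = √(169077 - 309109) = √(-140032) = 16*I*√547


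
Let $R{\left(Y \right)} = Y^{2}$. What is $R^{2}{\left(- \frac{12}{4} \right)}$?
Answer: $81$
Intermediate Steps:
$R^{2}{\left(- \frac{12}{4} \right)} = \left(\left(- \frac{12}{4}\right)^{2}\right)^{2} = \left(\left(\left(-12\right) \frac{1}{4}\right)^{2}\right)^{2} = \left(\left(-3\right)^{2}\right)^{2} = 9^{2} = 81$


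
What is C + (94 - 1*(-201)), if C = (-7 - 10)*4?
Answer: 227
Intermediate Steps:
C = -68 (C = -17*4 = -68)
C + (94 - 1*(-201)) = -68 + (94 - 1*(-201)) = -68 + (94 + 201) = -68 + 295 = 227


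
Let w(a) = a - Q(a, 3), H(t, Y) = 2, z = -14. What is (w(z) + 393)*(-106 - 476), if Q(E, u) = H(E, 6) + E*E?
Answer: -105342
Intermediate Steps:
Q(E, u) = 2 + E² (Q(E, u) = 2 + E*E = 2 + E²)
w(a) = -2 + a - a² (w(a) = a - (2 + a²) = a + (-2 - a²) = -2 + a - a²)
(w(z) + 393)*(-106 - 476) = ((-2 - 14 - 1*(-14)²) + 393)*(-106 - 476) = ((-2 - 14 - 1*196) + 393)*(-582) = ((-2 - 14 - 196) + 393)*(-582) = (-212 + 393)*(-582) = 181*(-582) = -105342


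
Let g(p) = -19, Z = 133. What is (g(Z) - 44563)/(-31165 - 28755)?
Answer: 22291/29960 ≈ 0.74403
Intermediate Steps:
(g(Z) - 44563)/(-31165 - 28755) = (-19 - 44563)/(-31165 - 28755) = -44582/(-59920) = -44582*(-1/59920) = 22291/29960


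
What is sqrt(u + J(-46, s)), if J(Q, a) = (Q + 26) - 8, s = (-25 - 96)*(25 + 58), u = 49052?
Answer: 8*sqrt(766) ≈ 221.41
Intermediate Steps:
s = -10043 (s = -121*83 = -10043)
J(Q, a) = 18 + Q (J(Q, a) = (26 + Q) - 8 = 18 + Q)
sqrt(u + J(-46, s)) = sqrt(49052 + (18 - 46)) = sqrt(49052 - 28) = sqrt(49024) = 8*sqrt(766)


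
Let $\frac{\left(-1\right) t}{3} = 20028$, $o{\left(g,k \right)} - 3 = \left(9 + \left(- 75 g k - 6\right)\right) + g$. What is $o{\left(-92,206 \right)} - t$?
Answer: $1481398$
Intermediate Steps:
$o{\left(g,k \right)} = 6 + g - 75 g k$ ($o{\left(g,k \right)} = 3 + \left(\left(9 + \left(- 75 g k - 6\right)\right) + g\right) = 3 + \left(\left(9 - \left(6 + 75 g k\right)\right) + g\right) = 3 - \left(-3 - g + 75 g k\right) = 3 + \left(3 + g - 75 g k\right) = 6 + g - 75 g k$)
$t = -60084$ ($t = \left(-3\right) 20028 = -60084$)
$o{\left(-92,206 \right)} - t = \left(6 - 92 - \left(-6900\right) 206\right) - -60084 = \left(6 - 92 + 1421400\right) + 60084 = 1421314 + 60084 = 1481398$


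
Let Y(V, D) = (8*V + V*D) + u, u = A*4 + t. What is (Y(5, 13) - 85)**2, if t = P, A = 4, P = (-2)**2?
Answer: 1600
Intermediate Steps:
P = 4
t = 4
u = 20 (u = 4*4 + 4 = 16 + 4 = 20)
Y(V, D) = 20 + 8*V + D*V (Y(V, D) = (8*V + V*D) + 20 = (8*V + D*V) + 20 = 20 + 8*V + D*V)
(Y(5, 13) - 85)**2 = ((20 + 8*5 + 13*5) - 85)**2 = ((20 + 40 + 65) - 85)**2 = (125 - 85)**2 = 40**2 = 1600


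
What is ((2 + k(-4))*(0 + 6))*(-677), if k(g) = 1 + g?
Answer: 4062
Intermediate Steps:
((2 + k(-4))*(0 + 6))*(-677) = ((2 + (1 - 4))*(0 + 6))*(-677) = ((2 - 3)*6)*(-677) = -1*6*(-677) = -6*(-677) = 4062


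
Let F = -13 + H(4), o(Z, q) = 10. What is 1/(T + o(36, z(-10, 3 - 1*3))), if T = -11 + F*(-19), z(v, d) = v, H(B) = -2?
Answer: 1/284 ≈ 0.0035211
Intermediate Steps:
F = -15 (F = -13 - 2 = -15)
T = 274 (T = -11 - 15*(-19) = -11 + 285 = 274)
1/(T + o(36, z(-10, 3 - 1*3))) = 1/(274 + 10) = 1/284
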